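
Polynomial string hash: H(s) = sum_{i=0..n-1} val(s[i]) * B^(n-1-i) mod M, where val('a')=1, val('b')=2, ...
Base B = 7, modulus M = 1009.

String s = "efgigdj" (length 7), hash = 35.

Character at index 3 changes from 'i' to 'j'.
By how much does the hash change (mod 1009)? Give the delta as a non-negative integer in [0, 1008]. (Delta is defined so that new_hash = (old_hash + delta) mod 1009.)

Answer: 343

Derivation:
Delta formula: (val(new) - val(old)) * B^(n-1-k) mod M
  val('j') - val('i') = 10 - 9 = 1
  B^(n-1-k) = 7^3 mod 1009 = 343
  Delta = 1 * 343 mod 1009 = 343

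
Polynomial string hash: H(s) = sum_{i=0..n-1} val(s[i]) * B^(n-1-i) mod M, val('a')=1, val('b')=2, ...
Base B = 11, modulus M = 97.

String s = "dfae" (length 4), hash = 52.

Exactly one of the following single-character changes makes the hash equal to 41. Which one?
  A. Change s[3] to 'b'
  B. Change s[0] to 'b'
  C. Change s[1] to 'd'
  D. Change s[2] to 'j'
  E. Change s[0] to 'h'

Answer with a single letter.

Option A: s[3]='e'->'b', delta=(2-5)*11^0 mod 97 = 94, hash=52+94 mod 97 = 49
Option B: s[0]='d'->'b', delta=(2-4)*11^3 mod 97 = 54, hash=52+54 mod 97 = 9
Option C: s[1]='f'->'d', delta=(4-6)*11^2 mod 97 = 49, hash=52+49 mod 97 = 4
Option D: s[2]='a'->'j', delta=(10-1)*11^1 mod 97 = 2, hash=52+2 mod 97 = 54
Option E: s[0]='d'->'h', delta=(8-4)*11^3 mod 97 = 86, hash=52+86 mod 97 = 41 <-- target

Answer: E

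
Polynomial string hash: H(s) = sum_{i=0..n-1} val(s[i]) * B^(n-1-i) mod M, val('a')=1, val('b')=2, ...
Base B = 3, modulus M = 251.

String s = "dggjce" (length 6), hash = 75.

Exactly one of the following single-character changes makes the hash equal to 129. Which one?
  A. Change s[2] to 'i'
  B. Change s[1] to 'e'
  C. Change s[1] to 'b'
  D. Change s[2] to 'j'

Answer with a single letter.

Answer: A

Derivation:
Option A: s[2]='g'->'i', delta=(9-7)*3^3 mod 251 = 54, hash=75+54 mod 251 = 129 <-- target
Option B: s[1]='g'->'e', delta=(5-7)*3^4 mod 251 = 89, hash=75+89 mod 251 = 164
Option C: s[1]='g'->'b', delta=(2-7)*3^4 mod 251 = 97, hash=75+97 mod 251 = 172
Option D: s[2]='g'->'j', delta=(10-7)*3^3 mod 251 = 81, hash=75+81 mod 251 = 156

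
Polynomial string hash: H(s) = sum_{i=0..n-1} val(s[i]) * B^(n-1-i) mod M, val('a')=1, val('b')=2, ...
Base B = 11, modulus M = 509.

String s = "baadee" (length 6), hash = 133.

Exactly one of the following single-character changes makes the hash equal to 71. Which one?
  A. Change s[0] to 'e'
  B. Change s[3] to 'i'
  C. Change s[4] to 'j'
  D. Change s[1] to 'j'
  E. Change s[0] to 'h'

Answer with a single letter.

Answer: D

Derivation:
Option A: s[0]='b'->'e', delta=(5-2)*11^5 mod 509 = 112, hash=133+112 mod 509 = 245
Option B: s[3]='d'->'i', delta=(9-4)*11^2 mod 509 = 96, hash=133+96 mod 509 = 229
Option C: s[4]='e'->'j', delta=(10-5)*11^1 mod 509 = 55, hash=133+55 mod 509 = 188
Option D: s[1]='a'->'j', delta=(10-1)*11^4 mod 509 = 447, hash=133+447 mod 509 = 71 <-- target
Option E: s[0]='b'->'h', delta=(8-2)*11^5 mod 509 = 224, hash=133+224 mod 509 = 357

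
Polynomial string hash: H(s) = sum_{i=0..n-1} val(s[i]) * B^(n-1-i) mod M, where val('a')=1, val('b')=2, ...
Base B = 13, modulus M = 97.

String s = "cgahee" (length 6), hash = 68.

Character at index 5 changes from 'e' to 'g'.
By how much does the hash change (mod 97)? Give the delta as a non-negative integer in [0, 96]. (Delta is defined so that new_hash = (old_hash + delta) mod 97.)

Answer: 2

Derivation:
Delta formula: (val(new) - val(old)) * B^(n-1-k) mod M
  val('g') - val('e') = 7 - 5 = 2
  B^(n-1-k) = 13^0 mod 97 = 1
  Delta = 2 * 1 mod 97 = 2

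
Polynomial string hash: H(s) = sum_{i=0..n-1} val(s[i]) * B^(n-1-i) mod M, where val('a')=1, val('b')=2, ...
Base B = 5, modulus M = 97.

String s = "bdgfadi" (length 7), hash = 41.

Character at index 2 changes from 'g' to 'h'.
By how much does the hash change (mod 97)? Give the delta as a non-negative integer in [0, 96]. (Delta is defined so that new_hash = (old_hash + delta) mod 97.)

Delta formula: (val(new) - val(old)) * B^(n-1-k) mod M
  val('h') - val('g') = 8 - 7 = 1
  B^(n-1-k) = 5^4 mod 97 = 43
  Delta = 1 * 43 mod 97 = 43

Answer: 43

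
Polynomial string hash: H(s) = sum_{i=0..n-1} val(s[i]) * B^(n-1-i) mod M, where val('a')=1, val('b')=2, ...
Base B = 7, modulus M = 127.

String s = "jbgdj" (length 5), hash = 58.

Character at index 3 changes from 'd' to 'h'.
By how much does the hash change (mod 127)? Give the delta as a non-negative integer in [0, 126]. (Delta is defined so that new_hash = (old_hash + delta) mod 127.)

Delta formula: (val(new) - val(old)) * B^(n-1-k) mod M
  val('h') - val('d') = 8 - 4 = 4
  B^(n-1-k) = 7^1 mod 127 = 7
  Delta = 4 * 7 mod 127 = 28

Answer: 28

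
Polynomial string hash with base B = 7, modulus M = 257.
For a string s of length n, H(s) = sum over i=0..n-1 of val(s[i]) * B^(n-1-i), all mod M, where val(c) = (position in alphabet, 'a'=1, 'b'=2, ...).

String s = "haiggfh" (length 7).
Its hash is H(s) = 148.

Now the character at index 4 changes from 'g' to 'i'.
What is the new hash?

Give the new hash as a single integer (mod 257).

val('g') = 7, val('i') = 9
Position k = 4, exponent = n-1-k = 2
B^2 mod M = 7^2 mod 257 = 49
Delta = (9 - 7) * 49 mod 257 = 98
New hash = (148 + 98) mod 257 = 246

Answer: 246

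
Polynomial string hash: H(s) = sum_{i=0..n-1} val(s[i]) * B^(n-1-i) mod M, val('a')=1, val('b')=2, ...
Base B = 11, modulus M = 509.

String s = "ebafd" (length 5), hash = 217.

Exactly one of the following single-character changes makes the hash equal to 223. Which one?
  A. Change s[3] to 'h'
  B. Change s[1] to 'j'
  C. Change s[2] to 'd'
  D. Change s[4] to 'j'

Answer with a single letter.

Option A: s[3]='f'->'h', delta=(8-6)*11^1 mod 509 = 22, hash=217+22 mod 509 = 239
Option B: s[1]='b'->'j', delta=(10-2)*11^3 mod 509 = 468, hash=217+468 mod 509 = 176
Option C: s[2]='a'->'d', delta=(4-1)*11^2 mod 509 = 363, hash=217+363 mod 509 = 71
Option D: s[4]='d'->'j', delta=(10-4)*11^0 mod 509 = 6, hash=217+6 mod 509 = 223 <-- target

Answer: D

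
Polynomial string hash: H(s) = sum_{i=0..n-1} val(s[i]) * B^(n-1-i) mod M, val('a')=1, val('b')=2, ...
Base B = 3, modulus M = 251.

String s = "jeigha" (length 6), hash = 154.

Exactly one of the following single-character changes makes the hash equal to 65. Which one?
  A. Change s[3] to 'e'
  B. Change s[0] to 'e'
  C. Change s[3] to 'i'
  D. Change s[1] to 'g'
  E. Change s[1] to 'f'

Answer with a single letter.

Option A: s[3]='g'->'e', delta=(5-7)*3^2 mod 251 = 233, hash=154+233 mod 251 = 136
Option B: s[0]='j'->'e', delta=(5-10)*3^5 mod 251 = 40, hash=154+40 mod 251 = 194
Option C: s[3]='g'->'i', delta=(9-7)*3^2 mod 251 = 18, hash=154+18 mod 251 = 172
Option D: s[1]='e'->'g', delta=(7-5)*3^4 mod 251 = 162, hash=154+162 mod 251 = 65 <-- target
Option E: s[1]='e'->'f', delta=(6-5)*3^4 mod 251 = 81, hash=154+81 mod 251 = 235

Answer: D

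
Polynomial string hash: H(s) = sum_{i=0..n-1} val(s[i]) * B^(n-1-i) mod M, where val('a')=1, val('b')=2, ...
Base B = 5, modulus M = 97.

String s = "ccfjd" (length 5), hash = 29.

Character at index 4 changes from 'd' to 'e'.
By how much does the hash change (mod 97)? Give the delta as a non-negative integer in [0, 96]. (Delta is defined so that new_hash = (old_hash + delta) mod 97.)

Answer: 1

Derivation:
Delta formula: (val(new) - val(old)) * B^(n-1-k) mod M
  val('e') - val('d') = 5 - 4 = 1
  B^(n-1-k) = 5^0 mod 97 = 1
  Delta = 1 * 1 mod 97 = 1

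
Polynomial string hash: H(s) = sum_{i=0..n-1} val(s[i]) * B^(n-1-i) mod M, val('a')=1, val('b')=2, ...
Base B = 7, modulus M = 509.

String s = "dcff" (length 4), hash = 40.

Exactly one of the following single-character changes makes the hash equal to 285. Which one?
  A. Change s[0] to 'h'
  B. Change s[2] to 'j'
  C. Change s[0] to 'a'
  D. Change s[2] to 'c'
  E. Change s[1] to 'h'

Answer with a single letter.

Answer: E

Derivation:
Option A: s[0]='d'->'h', delta=(8-4)*7^3 mod 509 = 354, hash=40+354 mod 509 = 394
Option B: s[2]='f'->'j', delta=(10-6)*7^1 mod 509 = 28, hash=40+28 mod 509 = 68
Option C: s[0]='d'->'a', delta=(1-4)*7^3 mod 509 = 498, hash=40+498 mod 509 = 29
Option D: s[2]='f'->'c', delta=(3-6)*7^1 mod 509 = 488, hash=40+488 mod 509 = 19
Option E: s[1]='c'->'h', delta=(8-3)*7^2 mod 509 = 245, hash=40+245 mod 509 = 285 <-- target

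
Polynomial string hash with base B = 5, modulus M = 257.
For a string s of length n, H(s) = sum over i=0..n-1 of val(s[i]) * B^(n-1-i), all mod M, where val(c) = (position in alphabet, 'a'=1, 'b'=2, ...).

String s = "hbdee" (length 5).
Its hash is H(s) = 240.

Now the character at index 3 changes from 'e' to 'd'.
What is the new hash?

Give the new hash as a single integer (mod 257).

val('e') = 5, val('d') = 4
Position k = 3, exponent = n-1-k = 1
B^1 mod M = 5^1 mod 257 = 5
Delta = (4 - 5) * 5 mod 257 = 252
New hash = (240 + 252) mod 257 = 235

Answer: 235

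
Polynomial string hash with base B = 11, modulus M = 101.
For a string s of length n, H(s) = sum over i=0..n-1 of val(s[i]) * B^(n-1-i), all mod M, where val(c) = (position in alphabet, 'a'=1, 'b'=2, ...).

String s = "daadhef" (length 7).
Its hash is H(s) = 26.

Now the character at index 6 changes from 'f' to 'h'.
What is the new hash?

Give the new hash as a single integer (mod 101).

val('f') = 6, val('h') = 8
Position k = 6, exponent = n-1-k = 0
B^0 mod M = 11^0 mod 101 = 1
Delta = (8 - 6) * 1 mod 101 = 2
New hash = (26 + 2) mod 101 = 28

Answer: 28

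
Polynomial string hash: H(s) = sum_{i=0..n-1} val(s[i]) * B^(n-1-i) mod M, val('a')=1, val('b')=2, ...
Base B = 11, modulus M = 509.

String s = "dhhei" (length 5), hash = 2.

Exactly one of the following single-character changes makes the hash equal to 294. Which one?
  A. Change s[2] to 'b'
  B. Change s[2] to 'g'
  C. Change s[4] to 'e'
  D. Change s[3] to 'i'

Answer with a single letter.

Option A: s[2]='h'->'b', delta=(2-8)*11^2 mod 509 = 292, hash=2+292 mod 509 = 294 <-- target
Option B: s[2]='h'->'g', delta=(7-8)*11^2 mod 509 = 388, hash=2+388 mod 509 = 390
Option C: s[4]='i'->'e', delta=(5-9)*11^0 mod 509 = 505, hash=2+505 mod 509 = 507
Option D: s[3]='e'->'i', delta=(9-5)*11^1 mod 509 = 44, hash=2+44 mod 509 = 46

Answer: A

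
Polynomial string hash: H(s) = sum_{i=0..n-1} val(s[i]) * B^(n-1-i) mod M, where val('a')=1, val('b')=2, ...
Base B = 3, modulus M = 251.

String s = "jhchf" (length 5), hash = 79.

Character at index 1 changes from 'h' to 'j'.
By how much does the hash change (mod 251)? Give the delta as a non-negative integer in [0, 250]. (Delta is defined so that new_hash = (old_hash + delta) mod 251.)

Answer: 54

Derivation:
Delta formula: (val(new) - val(old)) * B^(n-1-k) mod M
  val('j') - val('h') = 10 - 8 = 2
  B^(n-1-k) = 3^3 mod 251 = 27
  Delta = 2 * 27 mod 251 = 54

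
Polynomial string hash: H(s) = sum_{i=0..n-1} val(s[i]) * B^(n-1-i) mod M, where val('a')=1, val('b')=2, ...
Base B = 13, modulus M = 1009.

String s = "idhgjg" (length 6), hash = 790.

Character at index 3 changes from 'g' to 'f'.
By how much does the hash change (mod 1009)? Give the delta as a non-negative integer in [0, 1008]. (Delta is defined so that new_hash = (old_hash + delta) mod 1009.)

Delta formula: (val(new) - val(old)) * B^(n-1-k) mod M
  val('f') - val('g') = 6 - 7 = -1
  B^(n-1-k) = 13^2 mod 1009 = 169
  Delta = -1 * 169 mod 1009 = 840

Answer: 840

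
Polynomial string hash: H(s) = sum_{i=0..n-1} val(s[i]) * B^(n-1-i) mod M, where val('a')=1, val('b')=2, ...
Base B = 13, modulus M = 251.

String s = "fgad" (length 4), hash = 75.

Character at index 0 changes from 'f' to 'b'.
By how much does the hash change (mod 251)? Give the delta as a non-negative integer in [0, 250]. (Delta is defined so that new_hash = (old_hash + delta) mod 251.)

Delta formula: (val(new) - val(old)) * B^(n-1-k) mod M
  val('b') - val('f') = 2 - 6 = -4
  B^(n-1-k) = 13^3 mod 251 = 189
  Delta = -4 * 189 mod 251 = 248

Answer: 248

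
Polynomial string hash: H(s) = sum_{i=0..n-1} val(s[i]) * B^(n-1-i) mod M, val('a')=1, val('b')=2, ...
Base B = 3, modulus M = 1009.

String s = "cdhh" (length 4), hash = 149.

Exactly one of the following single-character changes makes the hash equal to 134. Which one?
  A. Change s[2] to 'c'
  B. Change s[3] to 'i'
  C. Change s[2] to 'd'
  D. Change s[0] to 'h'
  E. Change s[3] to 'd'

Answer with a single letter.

Answer: A

Derivation:
Option A: s[2]='h'->'c', delta=(3-8)*3^1 mod 1009 = 994, hash=149+994 mod 1009 = 134 <-- target
Option B: s[3]='h'->'i', delta=(9-8)*3^0 mod 1009 = 1, hash=149+1 mod 1009 = 150
Option C: s[2]='h'->'d', delta=(4-8)*3^1 mod 1009 = 997, hash=149+997 mod 1009 = 137
Option D: s[0]='c'->'h', delta=(8-3)*3^3 mod 1009 = 135, hash=149+135 mod 1009 = 284
Option E: s[3]='h'->'d', delta=(4-8)*3^0 mod 1009 = 1005, hash=149+1005 mod 1009 = 145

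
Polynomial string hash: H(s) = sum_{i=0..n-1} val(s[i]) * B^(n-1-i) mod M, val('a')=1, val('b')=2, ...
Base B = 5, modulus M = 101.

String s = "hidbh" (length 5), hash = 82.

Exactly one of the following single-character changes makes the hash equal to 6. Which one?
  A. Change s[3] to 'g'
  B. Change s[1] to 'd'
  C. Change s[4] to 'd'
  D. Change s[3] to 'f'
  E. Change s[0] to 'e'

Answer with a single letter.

Option A: s[3]='b'->'g', delta=(7-2)*5^1 mod 101 = 25, hash=82+25 mod 101 = 6 <-- target
Option B: s[1]='i'->'d', delta=(4-9)*5^3 mod 101 = 82, hash=82+82 mod 101 = 63
Option C: s[4]='h'->'d', delta=(4-8)*5^0 mod 101 = 97, hash=82+97 mod 101 = 78
Option D: s[3]='b'->'f', delta=(6-2)*5^1 mod 101 = 20, hash=82+20 mod 101 = 1
Option E: s[0]='h'->'e', delta=(5-8)*5^4 mod 101 = 44, hash=82+44 mod 101 = 25

Answer: A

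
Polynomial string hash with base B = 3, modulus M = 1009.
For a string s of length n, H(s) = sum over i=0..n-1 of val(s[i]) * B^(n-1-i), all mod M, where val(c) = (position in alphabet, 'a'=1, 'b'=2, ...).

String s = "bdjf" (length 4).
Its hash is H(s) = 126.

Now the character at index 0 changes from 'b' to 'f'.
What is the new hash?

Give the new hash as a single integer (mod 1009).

Answer: 234

Derivation:
val('b') = 2, val('f') = 6
Position k = 0, exponent = n-1-k = 3
B^3 mod M = 3^3 mod 1009 = 27
Delta = (6 - 2) * 27 mod 1009 = 108
New hash = (126 + 108) mod 1009 = 234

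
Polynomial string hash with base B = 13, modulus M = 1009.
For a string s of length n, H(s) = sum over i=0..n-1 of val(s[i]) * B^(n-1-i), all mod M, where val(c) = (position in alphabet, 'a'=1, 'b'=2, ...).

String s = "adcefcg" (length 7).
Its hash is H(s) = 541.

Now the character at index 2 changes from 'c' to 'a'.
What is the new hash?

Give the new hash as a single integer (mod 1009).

val('c') = 3, val('a') = 1
Position k = 2, exponent = n-1-k = 4
B^4 mod M = 13^4 mod 1009 = 309
Delta = (1 - 3) * 309 mod 1009 = 391
New hash = (541 + 391) mod 1009 = 932

Answer: 932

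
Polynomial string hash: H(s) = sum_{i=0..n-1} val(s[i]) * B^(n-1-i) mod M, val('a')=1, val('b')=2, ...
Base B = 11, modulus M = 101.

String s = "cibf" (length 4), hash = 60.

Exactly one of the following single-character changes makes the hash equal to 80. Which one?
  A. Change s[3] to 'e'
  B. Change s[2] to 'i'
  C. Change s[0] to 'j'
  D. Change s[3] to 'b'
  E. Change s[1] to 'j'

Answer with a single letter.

Answer: E

Derivation:
Option A: s[3]='f'->'e', delta=(5-6)*11^0 mod 101 = 100, hash=60+100 mod 101 = 59
Option B: s[2]='b'->'i', delta=(9-2)*11^1 mod 101 = 77, hash=60+77 mod 101 = 36
Option C: s[0]='c'->'j', delta=(10-3)*11^3 mod 101 = 25, hash=60+25 mod 101 = 85
Option D: s[3]='f'->'b', delta=(2-6)*11^0 mod 101 = 97, hash=60+97 mod 101 = 56
Option E: s[1]='i'->'j', delta=(10-9)*11^2 mod 101 = 20, hash=60+20 mod 101 = 80 <-- target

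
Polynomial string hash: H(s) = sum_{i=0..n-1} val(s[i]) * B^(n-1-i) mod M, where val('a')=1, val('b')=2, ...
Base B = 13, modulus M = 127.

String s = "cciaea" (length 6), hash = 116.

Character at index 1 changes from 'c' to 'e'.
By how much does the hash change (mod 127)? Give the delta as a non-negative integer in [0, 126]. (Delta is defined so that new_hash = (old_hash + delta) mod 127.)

Delta formula: (val(new) - val(old)) * B^(n-1-k) mod M
  val('e') - val('c') = 5 - 3 = 2
  B^(n-1-k) = 13^4 mod 127 = 113
  Delta = 2 * 113 mod 127 = 99

Answer: 99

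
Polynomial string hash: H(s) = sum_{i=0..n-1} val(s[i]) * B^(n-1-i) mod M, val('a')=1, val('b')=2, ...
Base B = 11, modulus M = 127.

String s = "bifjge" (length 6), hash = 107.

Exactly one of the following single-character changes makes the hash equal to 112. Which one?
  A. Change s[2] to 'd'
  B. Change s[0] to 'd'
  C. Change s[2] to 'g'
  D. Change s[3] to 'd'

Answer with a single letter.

Answer: A

Derivation:
Option A: s[2]='f'->'d', delta=(4-6)*11^3 mod 127 = 5, hash=107+5 mod 127 = 112 <-- target
Option B: s[0]='b'->'d', delta=(4-2)*11^5 mod 127 = 30, hash=107+30 mod 127 = 10
Option C: s[2]='f'->'g', delta=(7-6)*11^3 mod 127 = 61, hash=107+61 mod 127 = 41
Option D: s[3]='j'->'d', delta=(4-10)*11^2 mod 127 = 36, hash=107+36 mod 127 = 16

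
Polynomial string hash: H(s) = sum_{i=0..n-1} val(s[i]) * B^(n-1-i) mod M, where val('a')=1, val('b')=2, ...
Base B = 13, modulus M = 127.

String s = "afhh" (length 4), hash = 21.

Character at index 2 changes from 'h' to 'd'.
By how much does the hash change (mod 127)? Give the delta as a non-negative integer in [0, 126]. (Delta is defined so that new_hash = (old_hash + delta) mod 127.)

Delta formula: (val(new) - val(old)) * B^(n-1-k) mod M
  val('d') - val('h') = 4 - 8 = -4
  B^(n-1-k) = 13^1 mod 127 = 13
  Delta = -4 * 13 mod 127 = 75

Answer: 75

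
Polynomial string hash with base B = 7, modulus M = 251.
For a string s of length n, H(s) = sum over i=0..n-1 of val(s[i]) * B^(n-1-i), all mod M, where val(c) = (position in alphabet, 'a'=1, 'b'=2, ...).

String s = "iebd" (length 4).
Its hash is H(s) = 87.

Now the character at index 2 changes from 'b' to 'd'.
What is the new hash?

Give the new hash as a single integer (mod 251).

val('b') = 2, val('d') = 4
Position k = 2, exponent = n-1-k = 1
B^1 mod M = 7^1 mod 251 = 7
Delta = (4 - 2) * 7 mod 251 = 14
New hash = (87 + 14) mod 251 = 101

Answer: 101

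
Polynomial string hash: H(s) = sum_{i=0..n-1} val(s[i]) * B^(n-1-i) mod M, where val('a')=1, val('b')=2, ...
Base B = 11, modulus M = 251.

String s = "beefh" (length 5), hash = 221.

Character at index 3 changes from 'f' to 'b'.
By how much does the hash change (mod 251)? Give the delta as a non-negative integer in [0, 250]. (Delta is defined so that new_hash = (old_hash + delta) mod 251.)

Answer: 207

Derivation:
Delta formula: (val(new) - val(old)) * B^(n-1-k) mod M
  val('b') - val('f') = 2 - 6 = -4
  B^(n-1-k) = 11^1 mod 251 = 11
  Delta = -4 * 11 mod 251 = 207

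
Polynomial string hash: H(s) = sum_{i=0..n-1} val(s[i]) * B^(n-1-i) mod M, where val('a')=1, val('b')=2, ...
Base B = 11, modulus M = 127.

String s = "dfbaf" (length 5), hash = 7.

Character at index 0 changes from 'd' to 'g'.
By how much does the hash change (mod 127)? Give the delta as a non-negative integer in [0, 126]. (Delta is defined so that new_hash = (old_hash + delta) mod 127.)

Delta formula: (val(new) - val(old)) * B^(n-1-k) mod M
  val('g') - val('d') = 7 - 4 = 3
  B^(n-1-k) = 11^4 mod 127 = 36
  Delta = 3 * 36 mod 127 = 108

Answer: 108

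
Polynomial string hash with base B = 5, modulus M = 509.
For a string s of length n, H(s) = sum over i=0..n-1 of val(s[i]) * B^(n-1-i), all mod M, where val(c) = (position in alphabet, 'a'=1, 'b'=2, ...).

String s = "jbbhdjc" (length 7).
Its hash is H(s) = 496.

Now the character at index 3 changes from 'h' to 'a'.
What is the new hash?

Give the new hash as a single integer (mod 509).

Answer: 130

Derivation:
val('h') = 8, val('a') = 1
Position k = 3, exponent = n-1-k = 3
B^3 mod M = 5^3 mod 509 = 125
Delta = (1 - 8) * 125 mod 509 = 143
New hash = (496 + 143) mod 509 = 130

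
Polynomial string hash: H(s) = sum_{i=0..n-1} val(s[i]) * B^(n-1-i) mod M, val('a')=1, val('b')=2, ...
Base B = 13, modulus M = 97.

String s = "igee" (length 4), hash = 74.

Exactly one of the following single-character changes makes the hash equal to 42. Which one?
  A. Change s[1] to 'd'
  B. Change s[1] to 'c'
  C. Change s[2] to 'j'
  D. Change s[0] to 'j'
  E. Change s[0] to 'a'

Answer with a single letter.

Option A: s[1]='g'->'d', delta=(4-7)*13^2 mod 97 = 75, hash=74+75 mod 97 = 52
Option B: s[1]='g'->'c', delta=(3-7)*13^2 mod 97 = 3, hash=74+3 mod 97 = 77
Option C: s[2]='e'->'j', delta=(10-5)*13^1 mod 97 = 65, hash=74+65 mod 97 = 42 <-- target
Option D: s[0]='i'->'j', delta=(10-9)*13^3 mod 97 = 63, hash=74+63 mod 97 = 40
Option E: s[0]='i'->'a', delta=(1-9)*13^3 mod 97 = 78, hash=74+78 mod 97 = 55

Answer: C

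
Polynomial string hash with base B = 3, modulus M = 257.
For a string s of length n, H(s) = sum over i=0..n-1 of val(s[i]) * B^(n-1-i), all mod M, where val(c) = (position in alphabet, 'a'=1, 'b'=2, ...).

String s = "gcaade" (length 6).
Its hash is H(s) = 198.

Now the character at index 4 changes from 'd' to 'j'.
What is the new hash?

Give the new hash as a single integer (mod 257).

Answer: 216

Derivation:
val('d') = 4, val('j') = 10
Position k = 4, exponent = n-1-k = 1
B^1 mod M = 3^1 mod 257 = 3
Delta = (10 - 4) * 3 mod 257 = 18
New hash = (198 + 18) mod 257 = 216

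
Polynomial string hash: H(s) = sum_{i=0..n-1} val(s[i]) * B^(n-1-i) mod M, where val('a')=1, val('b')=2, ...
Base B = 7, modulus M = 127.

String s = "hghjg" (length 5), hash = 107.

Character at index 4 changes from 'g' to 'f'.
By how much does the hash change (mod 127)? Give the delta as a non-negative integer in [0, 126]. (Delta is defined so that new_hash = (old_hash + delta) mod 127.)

Delta formula: (val(new) - val(old)) * B^(n-1-k) mod M
  val('f') - val('g') = 6 - 7 = -1
  B^(n-1-k) = 7^0 mod 127 = 1
  Delta = -1 * 1 mod 127 = 126

Answer: 126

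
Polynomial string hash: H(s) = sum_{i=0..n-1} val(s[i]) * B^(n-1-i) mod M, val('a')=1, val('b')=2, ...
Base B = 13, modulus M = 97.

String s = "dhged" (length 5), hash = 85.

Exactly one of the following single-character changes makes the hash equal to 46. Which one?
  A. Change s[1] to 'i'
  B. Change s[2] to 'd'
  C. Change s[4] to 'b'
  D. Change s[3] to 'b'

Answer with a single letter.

Option A: s[1]='h'->'i', delta=(9-8)*13^3 mod 97 = 63, hash=85+63 mod 97 = 51
Option B: s[2]='g'->'d', delta=(4-7)*13^2 mod 97 = 75, hash=85+75 mod 97 = 63
Option C: s[4]='d'->'b', delta=(2-4)*13^0 mod 97 = 95, hash=85+95 mod 97 = 83
Option D: s[3]='e'->'b', delta=(2-5)*13^1 mod 97 = 58, hash=85+58 mod 97 = 46 <-- target

Answer: D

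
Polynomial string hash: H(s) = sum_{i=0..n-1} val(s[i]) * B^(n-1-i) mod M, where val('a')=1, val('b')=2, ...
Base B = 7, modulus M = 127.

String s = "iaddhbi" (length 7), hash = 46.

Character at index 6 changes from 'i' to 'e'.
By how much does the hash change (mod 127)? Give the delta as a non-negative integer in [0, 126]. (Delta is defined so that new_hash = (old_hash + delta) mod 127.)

Delta formula: (val(new) - val(old)) * B^(n-1-k) mod M
  val('e') - val('i') = 5 - 9 = -4
  B^(n-1-k) = 7^0 mod 127 = 1
  Delta = -4 * 1 mod 127 = 123

Answer: 123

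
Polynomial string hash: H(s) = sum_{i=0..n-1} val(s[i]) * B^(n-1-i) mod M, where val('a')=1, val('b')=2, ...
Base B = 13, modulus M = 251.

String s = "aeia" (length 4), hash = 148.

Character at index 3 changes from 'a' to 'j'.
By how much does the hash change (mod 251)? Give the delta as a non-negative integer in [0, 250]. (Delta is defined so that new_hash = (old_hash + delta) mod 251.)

Delta formula: (val(new) - val(old)) * B^(n-1-k) mod M
  val('j') - val('a') = 10 - 1 = 9
  B^(n-1-k) = 13^0 mod 251 = 1
  Delta = 9 * 1 mod 251 = 9

Answer: 9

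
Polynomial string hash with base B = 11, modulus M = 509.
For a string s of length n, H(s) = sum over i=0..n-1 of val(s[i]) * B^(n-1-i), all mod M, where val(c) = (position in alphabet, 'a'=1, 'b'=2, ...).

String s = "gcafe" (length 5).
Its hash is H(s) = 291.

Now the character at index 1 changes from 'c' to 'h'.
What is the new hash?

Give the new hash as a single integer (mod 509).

Answer: 329

Derivation:
val('c') = 3, val('h') = 8
Position k = 1, exponent = n-1-k = 3
B^3 mod M = 11^3 mod 509 = 313
Delta = (8 - 3) * 313 mod 509 = 38
New hash = (291 + 38) mod 509 = 329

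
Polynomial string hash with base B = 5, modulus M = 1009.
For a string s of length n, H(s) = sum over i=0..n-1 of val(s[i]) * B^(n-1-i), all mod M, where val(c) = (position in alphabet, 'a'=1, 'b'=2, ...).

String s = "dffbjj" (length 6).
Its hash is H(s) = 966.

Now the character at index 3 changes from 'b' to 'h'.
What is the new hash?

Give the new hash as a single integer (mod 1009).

val('b') = 2, val('h') = 8
Position k = 3, exponent = n-1-k = 2
B^2 mod M = 5^2 mod 1009 = 25
Delta = (8 - 2) * 25 mod 1009 = 150
New hash = (966 + 150) mod 1009 = 107

Answer: 107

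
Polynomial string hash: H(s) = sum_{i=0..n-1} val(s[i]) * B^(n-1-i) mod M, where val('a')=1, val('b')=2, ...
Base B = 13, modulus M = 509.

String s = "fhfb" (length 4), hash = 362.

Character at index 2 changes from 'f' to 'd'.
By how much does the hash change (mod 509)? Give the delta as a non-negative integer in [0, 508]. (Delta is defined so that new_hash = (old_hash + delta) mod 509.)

Answer: 483

Derivation:
Delta formula: (val(new) - val(old)) * B^(n-1-k) mod M
  val('d') - val('f') = 4 - 6 = -2
  B^(n-1-k) = 13^1 mod 509 = 13
  Delta = -2 * 13 mod 509 = 483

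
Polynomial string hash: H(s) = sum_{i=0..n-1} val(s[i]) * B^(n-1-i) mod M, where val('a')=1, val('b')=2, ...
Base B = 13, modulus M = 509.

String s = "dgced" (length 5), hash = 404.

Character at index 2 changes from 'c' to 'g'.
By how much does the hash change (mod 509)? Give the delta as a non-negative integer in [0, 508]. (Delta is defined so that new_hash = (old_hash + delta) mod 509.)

Answer: 167

Derivation:
Delta formula: (val(new) - val(old)) * B^(n-1-k) mod M
  val('g') - val('c') = 7 - 3 = 4
  B^(n-1-k) = 13^2 mod 509 = 169
  Delta = 4 * 169 mod 509 = 167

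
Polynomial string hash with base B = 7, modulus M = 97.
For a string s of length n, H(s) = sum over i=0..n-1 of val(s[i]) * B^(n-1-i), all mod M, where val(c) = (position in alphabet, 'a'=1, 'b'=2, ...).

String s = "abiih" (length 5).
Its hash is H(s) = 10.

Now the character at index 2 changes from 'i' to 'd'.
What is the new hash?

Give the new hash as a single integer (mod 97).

val('i') = 9, val('d') = 4
Position k = 2, exponent = n-1-k = 2
B^2 mod M = 7^2 mod 97 = 49
Delta = (4 - 9) * 49 mod 97 = 46
New hash = (10 + 46) mod 97 = 56

Answer: 56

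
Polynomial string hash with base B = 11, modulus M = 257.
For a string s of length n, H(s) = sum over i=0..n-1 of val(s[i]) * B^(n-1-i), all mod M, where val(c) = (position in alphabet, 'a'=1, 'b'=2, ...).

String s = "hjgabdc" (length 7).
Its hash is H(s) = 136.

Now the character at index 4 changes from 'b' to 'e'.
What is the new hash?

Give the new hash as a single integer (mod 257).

Answer: 242

Derivation:
val('b') = 2, val('e') = 5
Position k = 4, exponent = n-1-k = 2
B^2 mod M = 11^2 mod 257 = 121
Delta = (5 - 2) * 121 mod 257 = 106
New hash = (136 + 106) mod 257 = 242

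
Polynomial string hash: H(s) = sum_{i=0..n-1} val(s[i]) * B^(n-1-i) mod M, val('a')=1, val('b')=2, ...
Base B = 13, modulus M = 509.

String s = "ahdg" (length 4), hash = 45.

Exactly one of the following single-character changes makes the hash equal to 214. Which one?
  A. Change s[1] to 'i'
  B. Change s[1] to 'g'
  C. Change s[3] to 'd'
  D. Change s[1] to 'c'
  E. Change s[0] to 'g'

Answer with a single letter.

Answer: A

Derivation:
Option A: s[1]='h'->'i', delta=(9-8)*13^2 mod 509 = 169, hash=45+169 mod 509 = 214 <-- target
Option B: s[1]='h'->'g', delta=(7-8)*13^2 mod 509 = 340, hash=45+340 mod 509 = 385
Option C: s[3]='g'->'d', delta=(4-7)*13^0 mod 509 = 506, hash=45+506 mod 509 = 42
Option D: s[1]='h'->'c', delta=(3-8)*13^2 mod 509 = 173, hash=45+173 mod 509 = 218
Option E: s[0]='a'->'g', delta=(7-1)*13^3 mod 509 = 457, hash=45+457 mod 509 = 502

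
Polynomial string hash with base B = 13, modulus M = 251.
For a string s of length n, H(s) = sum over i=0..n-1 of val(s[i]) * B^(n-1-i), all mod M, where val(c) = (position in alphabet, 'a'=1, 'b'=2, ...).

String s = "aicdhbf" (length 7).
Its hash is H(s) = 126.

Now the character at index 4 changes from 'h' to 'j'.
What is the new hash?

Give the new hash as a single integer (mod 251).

Answer: 213

Derivation:
val('h') = 8, val('j') = 10
Position k = 4, exponent = n-1-k = 2
B^2 mod M = 13^2 mod 251 = 169
Delta = (10 - 8) * 169 mod 251 = 87
New hash = (126 + 87) mod 251 = 213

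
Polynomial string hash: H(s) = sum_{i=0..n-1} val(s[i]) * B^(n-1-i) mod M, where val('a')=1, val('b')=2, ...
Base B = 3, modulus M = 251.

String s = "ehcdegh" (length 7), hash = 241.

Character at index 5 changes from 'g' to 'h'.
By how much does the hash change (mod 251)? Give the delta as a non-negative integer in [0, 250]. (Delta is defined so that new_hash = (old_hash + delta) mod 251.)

Answer: 3

Derivation:
Delta formula: (val(new) - val(old)) * B^(n-1-k) mod M
  val('h') - val('g') = 8 - 7 = 1
  B^(n-1-k) = 3^1 mod 251 = 3
  Delta = 1 * 3 mod 251 = 3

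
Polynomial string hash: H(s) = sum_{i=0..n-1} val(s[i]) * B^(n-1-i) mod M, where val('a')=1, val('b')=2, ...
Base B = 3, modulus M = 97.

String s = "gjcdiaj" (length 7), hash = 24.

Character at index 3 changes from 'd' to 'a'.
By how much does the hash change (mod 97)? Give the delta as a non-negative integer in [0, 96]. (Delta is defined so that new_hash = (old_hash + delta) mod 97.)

Answer: 16

Derivation:
Delta formula: (val(new) - val(old)) * B^(n-1-k) mod M
  val('a') - val('d') = 1 - 4 = -3
  B^(n-1-k) = 3^3 mod 97 = 27
  Delta = -3 * 27 mod 97 = 16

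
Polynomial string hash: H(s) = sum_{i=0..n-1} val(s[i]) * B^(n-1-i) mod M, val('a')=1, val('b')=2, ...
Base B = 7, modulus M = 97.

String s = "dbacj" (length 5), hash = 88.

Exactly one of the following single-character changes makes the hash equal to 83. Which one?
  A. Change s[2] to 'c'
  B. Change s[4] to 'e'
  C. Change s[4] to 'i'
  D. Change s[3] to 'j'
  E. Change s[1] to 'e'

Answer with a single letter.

Option A: s[2]='a'->'c', delta=(3-1)*7^2 mod 97 = 1, hash=88+1 mod 97 = 89
Option B: s[4]='j'->'e', delta=(5-10)*7^0 mod 97 = 92, hash=88+92 mod 97 = 83 <-- target
Option C: s[4]='j'->'i', delta=(9-10)*7^0 mod 97 = 96, hash=88+96 mod 97 = 87
Option D: s[3]='c'->'j', delta=(10-3)*7^1 mod 97 = 49, hash=88+49 mod 97 = 40
Option E: s[1]='b'->'e', delta=(5-2)*7^3 mod 97 = 59, hash=88+59 mod 97 = 50

Answer: B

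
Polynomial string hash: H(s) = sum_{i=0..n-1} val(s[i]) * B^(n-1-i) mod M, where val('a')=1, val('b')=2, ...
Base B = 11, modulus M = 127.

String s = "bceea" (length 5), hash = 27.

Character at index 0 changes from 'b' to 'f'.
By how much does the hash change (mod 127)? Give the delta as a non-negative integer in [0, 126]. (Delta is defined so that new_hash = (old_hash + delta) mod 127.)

Delta formula: (val(new) - val(old)) * B^(n-1-k) mod M
  val('f') - val('b') = 6 - 2 = 4
  B^(n-1-k) = 11^4 mod 127 = 36
  Delta = 4 * 36 mod 127 = 17

Answer: 17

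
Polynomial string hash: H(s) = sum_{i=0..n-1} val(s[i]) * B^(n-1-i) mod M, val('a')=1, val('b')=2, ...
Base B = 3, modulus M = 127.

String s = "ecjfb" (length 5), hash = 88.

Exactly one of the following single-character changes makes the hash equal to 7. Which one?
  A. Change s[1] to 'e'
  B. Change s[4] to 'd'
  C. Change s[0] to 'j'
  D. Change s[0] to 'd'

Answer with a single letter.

Option A: s[1]='c'->'e', delta=(5-3)*3^3 mod 127 = 54, hash=88+54 mod 127 = 15
Option B: s[4]='b'->'d', delta=(4-2)*3^0 mod 127 = 2, hash=88+2 mod 127 = 90
Option C: s[0]='e'->'j', delta=(10-5)*3^4 mod 127 = 24, hash=88+24 mod 127 = 112
Option D: s[0]='e'->'d', delta=(4-5)*3^4 mod 127 = 46, hash=88+46 mod 127 = 7 <-- target

Answer: D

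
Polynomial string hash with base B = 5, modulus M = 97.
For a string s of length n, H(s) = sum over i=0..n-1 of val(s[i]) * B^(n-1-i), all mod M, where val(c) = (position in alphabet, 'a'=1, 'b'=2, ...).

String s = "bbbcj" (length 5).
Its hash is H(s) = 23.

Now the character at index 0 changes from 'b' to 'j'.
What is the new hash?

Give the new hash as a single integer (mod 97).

Answer: 76

Derivation:
val('b') = 2, val('j') = 10
Position k = 0, exponent = n-1-k = 4
B^4 mod M = 5^4 mod 97 = 43
Delta = (10 - 2) * 43 mod 97 = 53
New hash = (23 + 53) mod 97 = 76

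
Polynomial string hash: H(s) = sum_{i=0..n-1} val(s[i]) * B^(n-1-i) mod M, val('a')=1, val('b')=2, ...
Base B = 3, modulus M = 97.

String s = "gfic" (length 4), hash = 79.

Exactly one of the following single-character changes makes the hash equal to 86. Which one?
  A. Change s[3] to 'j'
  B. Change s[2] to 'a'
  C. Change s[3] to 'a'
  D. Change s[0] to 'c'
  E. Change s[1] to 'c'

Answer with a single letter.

Answer: A

Derivation:
Option A: s[3]='c'->'j', delta=(10-3)*3^0 mod 97 = 7, hash=79+7 mod 97 = 86 <-- target
Option B: s[2]='i'->'a', delta=(1-9)*3^1 mod 97 = 73, hash=79+73 mod 97 = 55
Option C: s[3]='c'->'a', delta=(1-3)*3^0 mod 97 = 95, hash=79+95 mod 97 = 77
Option D: s[0]='g'->'c', delta=(3-7)*3^3 mod 97 = 86, hash=79+86 mod 97 = 68
Option E: s[1]='f'->'c', delta=(3-6)*3^2 mod 97 = 70, hash=79+70 mod 97 = 52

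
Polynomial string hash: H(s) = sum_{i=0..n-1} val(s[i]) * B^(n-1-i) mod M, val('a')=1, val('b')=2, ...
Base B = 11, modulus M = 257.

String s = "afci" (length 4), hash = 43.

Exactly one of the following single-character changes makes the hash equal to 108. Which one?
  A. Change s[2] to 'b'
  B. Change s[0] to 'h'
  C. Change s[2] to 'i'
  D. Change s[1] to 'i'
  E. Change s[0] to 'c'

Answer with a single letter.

Option A: s[2]='c'->'b', delta=(2-3)*11^1 mod 257 = 246, hash=43+246 mod 257 = 32
Option B: s[0]='a'->'h', delta=(8-1)*11^3 mod 257 = 65, hash=43+65 mod 257 = 108 <-- target
Option C: s[2]='c'->'i', delta=(9-3)*11^1 mod 257 = 66, hash=43+66 mod 257 = 109
Option D: s[1]='f'->'i', delta=(9-6)*11^2 mod 257 = 106, hash=43+106 mod 257 = 149
Option E: s[0]='a'->'c', delta=(3-1)*11^3 mod 257 = 92, hash=43+92 mod 257 = 135

Answer: B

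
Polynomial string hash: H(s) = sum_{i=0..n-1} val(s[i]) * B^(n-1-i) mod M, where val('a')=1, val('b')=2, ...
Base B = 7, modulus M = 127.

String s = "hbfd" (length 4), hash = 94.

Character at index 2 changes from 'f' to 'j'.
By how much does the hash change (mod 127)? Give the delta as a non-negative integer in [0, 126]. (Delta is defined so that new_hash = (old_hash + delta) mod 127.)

Delta formula: (val(new) - val(old)) * B^(n-1-k) mod M
  val('j') - val('f') = 10 - 6 = 4
  B^(n-1-k) = 7^1 mod 127 = 7
  Delta = 4 * 7 mod 127 = 28

Answer: 28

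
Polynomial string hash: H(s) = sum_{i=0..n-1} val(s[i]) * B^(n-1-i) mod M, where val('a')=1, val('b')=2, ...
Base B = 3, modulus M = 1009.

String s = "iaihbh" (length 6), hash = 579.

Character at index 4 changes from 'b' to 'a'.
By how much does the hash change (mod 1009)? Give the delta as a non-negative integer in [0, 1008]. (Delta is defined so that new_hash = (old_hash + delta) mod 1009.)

Delta formula: (val(new) - val(old)) * B^(n-1-k) mod M
  val('a') - val('b') = 1 - 2 = -1
  B^(n-1-k) = 3^1 mod 1009 = 3
  Delta = -1 * 3 mod 1009 = 1006

Answer: 1006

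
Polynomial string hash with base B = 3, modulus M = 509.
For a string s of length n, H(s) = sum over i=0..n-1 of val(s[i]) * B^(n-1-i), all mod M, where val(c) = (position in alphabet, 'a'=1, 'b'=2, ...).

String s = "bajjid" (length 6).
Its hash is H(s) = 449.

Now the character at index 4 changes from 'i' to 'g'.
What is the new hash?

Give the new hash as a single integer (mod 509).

val('i') = 9, val('g') = 7
Position k = 4, exponent = n-1-k = 1
B^1 mod M = 3^1 mod 509 = 3
Delta = (7 - 9) * 3 mod 509 = 503
New hash = (449 + 503) mod 509 = 443

Answer: 443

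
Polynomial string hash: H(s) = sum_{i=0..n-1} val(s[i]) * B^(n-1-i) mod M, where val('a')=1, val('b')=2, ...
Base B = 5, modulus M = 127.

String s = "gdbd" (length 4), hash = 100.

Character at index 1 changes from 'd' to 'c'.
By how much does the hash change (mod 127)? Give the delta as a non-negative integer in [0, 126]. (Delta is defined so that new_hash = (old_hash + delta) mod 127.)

Answer: 102

Derivation:
Delta formula: (val(new) - val(old)) * B^(n-1-k) mod M
  val('c') - val('d') = 3 - 4 = -1
  B^(n-1-k) = 5^2 mod 127 = 25
  Delta = -1 * 25 mod 127 = 102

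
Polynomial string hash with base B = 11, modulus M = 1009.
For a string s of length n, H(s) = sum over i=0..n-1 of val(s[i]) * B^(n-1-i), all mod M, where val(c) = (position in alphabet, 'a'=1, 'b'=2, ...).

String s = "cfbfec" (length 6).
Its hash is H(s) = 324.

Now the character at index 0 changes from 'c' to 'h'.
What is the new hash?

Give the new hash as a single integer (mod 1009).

val('c') = 3, val('h') = 8
Position k = 0, exponent = n-1-k = 5
B^5 mod M = 11^5 mod 1009 = 620
Delta = (8 - 3) * 620 mod 1009 = 73
New hash = (324 + 73) mod 1009 = 397

Answer: 397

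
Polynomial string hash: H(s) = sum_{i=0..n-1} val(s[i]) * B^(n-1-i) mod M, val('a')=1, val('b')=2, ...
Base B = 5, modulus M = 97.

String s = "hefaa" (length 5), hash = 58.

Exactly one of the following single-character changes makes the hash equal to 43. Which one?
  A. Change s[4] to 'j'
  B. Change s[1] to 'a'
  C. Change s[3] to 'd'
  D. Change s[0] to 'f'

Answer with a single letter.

Answer: B

Derivation:
Option A: s[4]='a'->'j', delta=(10-1)*5^0 mod 97 = 9, hash=58+9 mod 97 = 67
Option B: s[1]='e'->'a', delta=(1-5)*5^3 mod 97 = 82, hash=58+82 mod 97 = 43 <-- target
Option C: s[3]='a'->'d', delta=(4-1)*5^1 mod 97 = 15, hash=58+15 mod 97 = 73
Option D: s[0]='h'->'f', delta=(6-8)*5^4 mod 97 = 11, hash=58+11 mod 97 = 69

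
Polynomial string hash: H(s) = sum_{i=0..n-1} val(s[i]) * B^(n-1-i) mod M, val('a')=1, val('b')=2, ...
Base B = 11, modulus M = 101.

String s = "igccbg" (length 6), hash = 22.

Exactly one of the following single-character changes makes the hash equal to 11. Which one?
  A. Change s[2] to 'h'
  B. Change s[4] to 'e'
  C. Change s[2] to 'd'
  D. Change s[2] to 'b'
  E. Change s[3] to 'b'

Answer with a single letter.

Answer: A

Derivation:
Option A: s[2]='c'->'h', delta=(8-3)*11^3 mod 101 = 90, hash=22+90 mod 101 = 11 <-- target
Option B: s[4]='b'->'e', delta=(5-2)*11^1 mod 101 = 33, hash=22+33 mod 101 = 55
Option C: s[2]='c'->'d', delta=(4-3)*11^3 mod 101 = 18, hash=22+18 mod 101 = 40
Option D: s[2]='c'->'b', delta=(2-3)*11^3 mod 101 = 83, hash=22+83 mod 101 = 4
Option E: s[3]='c'->'b', delta=(2-3)*11^2 mod 101 = 81, hash=22+81 mod 101 = 2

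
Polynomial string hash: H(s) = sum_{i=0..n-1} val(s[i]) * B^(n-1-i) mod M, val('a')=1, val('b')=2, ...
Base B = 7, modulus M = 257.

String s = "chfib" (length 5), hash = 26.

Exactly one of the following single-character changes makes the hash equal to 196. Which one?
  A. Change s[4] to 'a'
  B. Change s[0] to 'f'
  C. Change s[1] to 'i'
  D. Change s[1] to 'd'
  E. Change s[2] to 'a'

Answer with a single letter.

Option A: s[4]='b'->'a', delta=(1-2)*7^0 mod 257 = 256, hash=26+256 mod 257 = 25
Option B: s[0]='c'->'f', delta=(6-3)*7^4 mod 257 = 7, hash=26+7 mod 257 = 33
Option C: s[1]='h'->'i', delta=(9-8)*7^3 mod 257 = 86, hash=26+86 mod 257 = 112
Option D: s[1]='h'->'d', delta=(4-8)*7^3 mod 257 = 170, hash=26+170 mod 257 = 196 <-- target
Option E: s[2]='f'->'a', delta=(1-6)*7^2 mod 257 = 12, hash=26+12 mod 257 = 38

Answer: D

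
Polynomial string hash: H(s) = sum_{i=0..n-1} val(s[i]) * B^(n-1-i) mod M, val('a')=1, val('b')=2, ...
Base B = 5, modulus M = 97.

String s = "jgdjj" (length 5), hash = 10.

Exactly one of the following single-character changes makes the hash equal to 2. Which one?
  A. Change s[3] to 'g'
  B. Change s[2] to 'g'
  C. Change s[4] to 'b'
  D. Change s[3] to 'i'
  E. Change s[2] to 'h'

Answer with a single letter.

Answer: C

Derivation:
Option A: s[3]='j'->'g', delta=(7-10)*5^1 mod 97 = 82, hash=10+82 mod 97 = 92
Option B: s[2]='d'->'g', delta=(7-4)*5^2 mod 97 = 75, hash=10+75 mod 97 = 85
Option C: s[4]='j'->'b', delta=(2-10)*5^0 mod 97 = 89, hash=10+89 mod 97 = 2 <-- target
Option D: s[3]='j'->'i', delta=(9-10)*5^1 mod 97 = 92, hash=10+92 mod 97 = 5
Option E: s[2]='d'->'h', delta=(8-4)*5^2 mod 97 = 3, hash=10+3 mod 97 = 13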